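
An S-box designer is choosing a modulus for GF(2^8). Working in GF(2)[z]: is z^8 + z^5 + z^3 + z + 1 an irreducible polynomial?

Yes

Write m(z) = z^8 + z^5 + z^3 + z + 1.
Check for roots in GF(2): m(0) = 1; m(1) = 1.
No roots, so no linear factors.
Monic irreducibles of degree 2 over GF(2): z^2 + z + 1.
None of them divide m (all give nonzero remainder).
Monic irreducibles of degree 3 over GF(2): z^3 + z + 1, z^3 + z^2 + 1.
None of them divide m (all give nonzero remainder).
Monic irreducibles of degree 4 over GF(2): z^4 + z + 1, z^4 + z^3 + 1, z^4 + z^3 + z^2 + z + 1.
None of them divide m (all give nonzero remainder).
No irreducible factor of degree ≤ 4 exists, so m is irreducible over GF(2).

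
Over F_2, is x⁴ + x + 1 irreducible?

Yes

Write g(x) = x⁴ + x + 1.
Check for roots in F_2: g(0) = 1; g(1) = 1.
No roots, so no linear factors.
Monic irreducibles of degree 2 over GF(2): x² + x + 1.
None of them divide g (all give nonzero remainder).
No irreducible factor of degree ≤ 2 exists, so g is irreducible over GF(2).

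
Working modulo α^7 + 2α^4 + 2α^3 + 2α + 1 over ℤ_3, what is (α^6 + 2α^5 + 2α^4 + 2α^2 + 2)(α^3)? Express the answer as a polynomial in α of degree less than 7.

α^6 + 2α^5 + α^4 + 2α^3 + α^2 + 1

Multiply in ℤ_3[α]: (α^6 + 2α^5 + 2α^4 + 2α^2 + 2)·(α^3) = α^9 + 2α^8 + 2α^7 + 2α^5 + 2α^3.
Reduce using α^7 ≡ α^4 + α^3 + α + 2 (mod α^7 + 2α^4 + 2α^3 + 2α + 1).
Reduced: α^6 + 2α^5 + α^4 + 2α^3 + α^2 + 1.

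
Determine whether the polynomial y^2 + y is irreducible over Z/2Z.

Write P(y) = y^2 + y.
Check for roots in Z/2Z: P(0) = 0 → root; P(1) = 0 → root.
P(0) = 0, so (y) divides P(y); P is reducible.

No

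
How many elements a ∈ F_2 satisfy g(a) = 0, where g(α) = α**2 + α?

2

Evaluate at each of the 2 elements of F_2:
g(0) = 0 → root; g(1) = 0 → root.
Roots: {0, 1}.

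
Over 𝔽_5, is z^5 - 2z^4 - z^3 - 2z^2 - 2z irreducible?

No

Write f(z) = z^5 - 2z^4 - z^3 - 2z^2 - 2z.
Check for roots in 𝔽_5: f(0) = 0 → root; f(1) = 4; f(2) = 0 → root; f(3) = 0 → root; f(4) = 3.
f(0) = 0, so (z) divides f(z); f is reducible.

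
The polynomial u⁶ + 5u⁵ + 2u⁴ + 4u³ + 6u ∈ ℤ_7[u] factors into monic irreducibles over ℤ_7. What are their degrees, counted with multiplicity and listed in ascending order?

Write f(u) = u⁶ + 5u⁵ + 2u⁴ + 4u³ + 6u.
Linear factors from roots: (u).
Complete factorization: f(u) = (u)·(u² + 5u + 3)·(u³ + 6u + 2).
Factor degrees with multiplicity: 1 + 2 + 3 = 6.

1, 2, 3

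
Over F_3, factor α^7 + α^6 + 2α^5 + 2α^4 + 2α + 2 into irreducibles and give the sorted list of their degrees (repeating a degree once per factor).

Write h(α) = α^7 + α^6 + 2α^5 + 2α^4 + 2α + 2.
Roots in F_3: h(0) = 2; h(1) = 1; h(2) = 0 → root.
Linear factors from roots: (α + 1).
Complete factorization: h(α) = (α + 1)·(α^2 + 1)·(α^4 + α^2 + 2).
Factor degrees with multiplicity: 1 + 2 + 4 = 7.

1, 2, 4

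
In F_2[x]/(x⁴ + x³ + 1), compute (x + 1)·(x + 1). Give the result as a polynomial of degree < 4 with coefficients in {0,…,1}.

x^2 + 1

Multiply in F_2[x]: (x + 1)·(x + 1) = x² + 1.
Reduced: x² + 1.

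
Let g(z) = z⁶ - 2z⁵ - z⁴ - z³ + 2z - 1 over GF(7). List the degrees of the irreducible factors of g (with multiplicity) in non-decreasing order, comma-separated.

Linear factors from roots: (z - 2), (z - 3), (z + 1).
Complete factorization: g(z) = (z + 1)·(z - 3)·(z - 2)·(z³ + 2z² - z + 1).
Factor degrees with multiplicity: 1 + 1 + 1 + 3 = 6.

1, 1, 1, 3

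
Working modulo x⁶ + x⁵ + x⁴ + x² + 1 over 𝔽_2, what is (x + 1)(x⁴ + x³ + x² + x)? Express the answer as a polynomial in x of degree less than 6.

Multiply in 𝔽_2[x]: (x + 1)·(x⁴ + x³ + x² + x) = x⁵ + x.
Reduced: x⁵ + x.

x^5 + x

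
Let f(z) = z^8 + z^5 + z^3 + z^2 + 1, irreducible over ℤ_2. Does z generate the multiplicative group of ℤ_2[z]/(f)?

|GF(2^8)^×| = 2^8 − 1 = 255. Prime factorization: 255 = 3·5·17.
f is primitive ⇔ z has order 255 in GF(2)[z]/(f), i.e. z^(255/q) ≠ 1 for each prime q | 255.
z^(85) mod f = z^7 + z^5 + z^4 + z^3 + z^2 + z.
z^(51) mod f = z^7 + z^6 + z^4 + z^3 + z^2.
z^(15) mod f = z^7 + z^6 + z^5 + z^2.
None equal 1, so z has full order 255; f is primitive.

Yes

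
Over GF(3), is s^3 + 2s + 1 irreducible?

Yes

Write h(s) = s^3 + 2s + 1.
Check for roots in GF(3): h(0) = 1; h(1) = 1; h(2) = 1.
No roots. A degree-3 polynomial over a field with no linear factor is irreducible.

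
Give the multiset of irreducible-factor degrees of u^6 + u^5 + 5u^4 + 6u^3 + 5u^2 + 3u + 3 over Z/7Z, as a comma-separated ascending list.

1, 2, 3

Write f(u) = u^6 + u^5 + 5u^4 + 6u^3 + 5u^2 + 3u + 3.
Linear factors from roots: (u + 4).
Complete factorization: f(u) = (u + 4)·(u^2 + 3u + 5)·(u^3 + u^2 + 2u + 4).
Factor degrees with multiplicity: 1 + 2 + 3 = 6.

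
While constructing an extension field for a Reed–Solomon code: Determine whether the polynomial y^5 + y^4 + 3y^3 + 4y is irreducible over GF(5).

Write g(y) = y^5 + y^4 + 3y^3 + 4y.
Check for roots in GF(5): g(0) = 0 → root; g(1) = 4; g(2) = 0 → root; g(3) = 2; g(4) = 3.
g(0) = 0, so (y) divides g(y); g is reducible.

No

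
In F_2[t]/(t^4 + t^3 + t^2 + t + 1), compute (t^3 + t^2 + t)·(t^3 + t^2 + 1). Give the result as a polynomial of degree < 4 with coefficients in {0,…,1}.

Multiply in F_2[t]: (t^3 + t^2 + t)·(t^3 + t^2 + 1) = t^6 + t^2 + t.
Reduce using t^4 ≡ t^3 + t^2 + t + 1 (mod t^4 + t^3 + t^2 + t + 1).
Reduced: t^2.

t^2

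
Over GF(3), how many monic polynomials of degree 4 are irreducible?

x^(3^4) − x is the product of all monic irreducibles of degree dividing 4; Möbius inversion gives N = (1/4) Σ μ(4/d)·3^d.
Divisors of 4: 1, 2, 4; μ(4/d) for each: 0, -1, 1.
Σ = − 3^2 + 3^4 = 72.
N = 72/4 = 18.

18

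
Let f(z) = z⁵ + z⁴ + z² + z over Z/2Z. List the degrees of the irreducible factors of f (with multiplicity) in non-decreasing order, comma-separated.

1, 1, 1, 2

Roots in Z/2Z: f(0) = 0 → root; f(1) = 0 → root.
Linear factors from roots: (z), (z + 1).
Complete factorization: f(z) = (z)·(z + 1)^2·(z² + z + 1).
Factor degrees with multiplicity: 1 + 1 + 1 + 2 = 5.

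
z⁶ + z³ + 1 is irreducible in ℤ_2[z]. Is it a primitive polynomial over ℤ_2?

No

Write f(z) = z⁶ + z³ + 1.
|GF(2^6)^×| = 2^6 − 1 = 63. Prime factorization: 63 = 3^2·7.
f is primitive ⇔ z has order 63 in GF(2)[z]/(f), i.e. z^(63/q) ≠ 1 for each prime q | 63.
z^(21) mod f = z³.
z^(9) mod f = 1
Since z^(9) = 1, the order of z divides 9 < 63; not primitive.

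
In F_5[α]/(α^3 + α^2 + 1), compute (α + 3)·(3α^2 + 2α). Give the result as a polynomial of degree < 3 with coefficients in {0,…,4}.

Multiply in F_5[α]: (α + 3)·(3α^2 + 2α) = 3α^3 + α^2 + α.
Reduce using α^3 ≡ 4α^2 + 4 (mod α^3 + α^2 + 1).
Reduced: 3α^2 + α + 2.

3α^2 + α + 2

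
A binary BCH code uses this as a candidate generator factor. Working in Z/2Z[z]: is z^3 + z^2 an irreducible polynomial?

No

Write m(z) = z^3 + z^2.
Check for roots in Z/2Z: m(0) = 0 → root; m(1) = 0 → root.
m(0) = 0, so (z) divides m(z); m is reducible.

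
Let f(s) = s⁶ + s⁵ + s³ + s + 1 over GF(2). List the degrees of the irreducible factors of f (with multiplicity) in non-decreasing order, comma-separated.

2, 2, 2

Roots in GF(2): f(0) = 1; f(1) = 1.
Complete factorization: f(s) = (s² + s + 1)^3.
Factor degrees with multiplicity: 2 + 2 + 2 = 6.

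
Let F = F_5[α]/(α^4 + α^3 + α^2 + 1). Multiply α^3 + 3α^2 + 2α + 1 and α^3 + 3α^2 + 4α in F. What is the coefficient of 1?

Multiply in F_5[α]: (α^3 + 3α^2 + 2α + 1)·(α^3 + 3α^2 + 4α) = α^6 + α^5 + 4α^3 + α^2 + 4α.
Reduce using α^4 ≡ 4α^3 + 4α^2 + 4 (mod α^4 + α^3 + α^2 + 1).
Reduced: α^2 + 4α + 1.

1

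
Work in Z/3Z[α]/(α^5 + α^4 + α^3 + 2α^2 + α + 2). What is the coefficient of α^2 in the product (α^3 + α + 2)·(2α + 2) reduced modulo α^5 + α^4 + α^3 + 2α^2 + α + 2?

Multiply in Z/3Z[α]: (α^3 + α + 2)·(2α + 2) = 2α^4 + 2α^3 + 2α^2 + 1.
Reduced: 2α^4 + 2α^3 + 2α^2 + 1.

2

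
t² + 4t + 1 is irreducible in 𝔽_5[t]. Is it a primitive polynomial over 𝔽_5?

Write f(t) = t² + 4t + 1.
|GF(5^2)^×| = 5^2 − 1 = 24. Prime factorization: 24 = 2^3·3.
f is primitive ⇔ t has order 24 in GF(5)[t]/(f), i.e. t^(24/q) ≠ 1 for each prime q | 24.
t^(12) mod f = 1
t^(8) mod f = t + 4.
Since t^(12) = 1, the order of t divides 12 < 24; not primitive.

No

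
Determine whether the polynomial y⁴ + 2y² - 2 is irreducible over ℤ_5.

Yes

Write P(y) = y⁴ + 2y² - 2.
Check for roots in ℤ_5: P(0) = 3; P(1) = 1; P(2) = 2; P(3) = 2; P(4) = 1.
No roots, so no linear factors.
Degree-2 irreducible divisors: test the 10 monic irreducibles of degree 2 over GF(5).
None of them divide P (all give nonzero remainder).
No irreducible factor of degree ≤ 2 exists, so P is irreducible over GF(5).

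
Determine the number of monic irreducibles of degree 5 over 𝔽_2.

By the necklace-counting formula, N_2(5) = (1/5) Σ_{d|5} μ(5/d)·2^d.
Divisors of 5: 1, 5; μ(5/d) for each: -1, 1.
Σ = − 2^1 + 2^5 = 30.
N = 30/5 = 6.

6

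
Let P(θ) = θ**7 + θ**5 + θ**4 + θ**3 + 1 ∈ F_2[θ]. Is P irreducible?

Check for roots in F_2: P(0) = 1; P(1) = 1.
No roots, so no linear factors.
Monic irreducibles of degree 2 over GF(2): θ**2 + θ + 1.
None of them divide P (all give nonzero remainder).
Monic irreducibles of degree 3 over GF(2): θ**3 + θ + 1, θ**3 + θ**2 + 1.
None of them divide P (all give nonzero remainder).
No irreducible factor of degree ≤ 3 exists, so P is irreducible over GF(2).

Yes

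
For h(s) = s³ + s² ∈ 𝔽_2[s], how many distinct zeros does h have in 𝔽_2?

Evaluate at each of the 2 elements of 𝔽_2:
h(0) = 0 → root; h(1) = 0 → root.
Roots: {0, 1}.

2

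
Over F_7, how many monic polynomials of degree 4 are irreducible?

588

The number of monic irreducibles of degree 4 over GF(7) is (1/4)·Σ_{d∣4} μ(4/d) 7^d.
Divisors of 4: 1, 2, 4; μ(4/d) for each: 0, -1, 1.
Σ = − 7^2 + 7^4 = 2352.
N = 2352/4 = 588.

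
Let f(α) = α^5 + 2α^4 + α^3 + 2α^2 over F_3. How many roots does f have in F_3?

2

Evaluate at each of the 3 elements of F_3:
f(0) = 0 → root; f(1) = 0 → root; f(2) = 2.
Roots: {0, 1}.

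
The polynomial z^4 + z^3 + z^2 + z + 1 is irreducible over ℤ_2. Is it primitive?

No

Write f(z) = z^4 + z^3 + z^2 + z + 1.
|GF(2^4)^×| = 2^4 − 1 = 15. Prime factorization: 15 = 3·5.
f is primitive ⇔ z has order 15 in GF(2)[z]/(f), i.e. z^(15/q) ≠ 1 for each prime q | 15.
z^(5) mod f = 1
z^(3) mod f = z^3.
Since z^(5) = 1, the order of z divides 5 < 15; not primitive.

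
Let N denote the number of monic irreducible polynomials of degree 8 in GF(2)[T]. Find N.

The number of monic irreducibles of degree 8 over GF(2) is (1/8)·Σ_{d∣8} μ(8/d) 2^d.
Divisors of 8: 1, 2, 4, 8; μ(8/d) for each: 0, 0, -1, 1.
Σ = − 2^4 + 2^8 = 240.
N = 240/8 = 30.

30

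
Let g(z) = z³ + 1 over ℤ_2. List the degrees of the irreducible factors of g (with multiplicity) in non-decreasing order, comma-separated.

1, 2

Roots in ℤ_2: g(0) = 1; g(1) = 0 → root.
Linear factors from roots: (z + 1).
Complete factorization: g(z) = (z + 1)·(z² + z + 1).
Factor degrees with multiplicity: 1 + 2 = 3.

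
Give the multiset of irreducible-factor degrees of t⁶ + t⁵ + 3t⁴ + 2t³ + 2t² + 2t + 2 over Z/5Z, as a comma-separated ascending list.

Write f(t) = t⁶ + t⁵ + 3t⁴ + 2t³ + 2t² + 2t + 2.
Roots in Z/5Z: f(0) = 2; f(1) = 3; f(2) = 4; f(3) = 0 → root; f(4) = 3.
Linear factors from roots: (t + 2).
Complete factorization: f(t) = (t + 2)^2·(t² + 3t + 3)·(t² + 4t + 1).
Factor degrees with multiplicity: 1 + 1 + 2 + 2 = 6.

1, 1, 2, 2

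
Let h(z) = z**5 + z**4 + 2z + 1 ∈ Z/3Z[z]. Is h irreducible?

Check for roots in Z/3Z: h(0) = 1; h(1) = 2; h(2) = 2.
No roots, so no linear factors.
Monic irreducibles of degree 2 over GF(3): z**2 + 1, z**2 + z + 2, z**2 + 2z + 2.
None of them divide h (all give nonzero remainder).
No irreducible factor of degree ≤ 2 exists, so h is irreducible over GF(3).

Yes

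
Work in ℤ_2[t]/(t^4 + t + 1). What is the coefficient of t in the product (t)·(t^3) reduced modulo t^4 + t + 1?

1

Multiply in ℤ_2[t]: (t)·(t^3) = t^4.
Reduce using t^4 ≡ t + 1 (mod t^4 + t + 1).
Reduced: t + 1.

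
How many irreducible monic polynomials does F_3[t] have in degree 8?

x^(3^8) − x is the product of all monic irreducibles of degree dividing 8; Möbius inversion gives N = (1/8) Σ μ(8/d)·3^d.
Divisors of 8: 1, 2, 4, 8; μ(8/d) for each: 0, 0, -1, 1.
Σ = − 3^4 + 3^8 = 6480.
N = 6480/8 = 810.

810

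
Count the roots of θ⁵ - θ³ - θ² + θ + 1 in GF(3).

Write h(θ) = θ⁵ - θ³ - θ² + θ + 1.
Evaluate at each of the 3 elements of GF(3):
h(0) = 1; h(1) = 1; h(2) = 2.
No element is a root.

0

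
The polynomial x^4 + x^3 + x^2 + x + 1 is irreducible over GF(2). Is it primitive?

Write f(x) = x^4 + x^3 + x^2 + x + 1.
|GF(2^4)^×| = 2^4 − 1 = 15. Prime factorization: 15 = 3·5.
f is primitive ⇔ x has order 15 in GF(2)[x]/(f), i.e. x^(15/q) ≠ 1 for each prime q | 15.
x^(5) mod f = 1
x^(3) mod f = x^3.
Since x^(5) = 1, the order of x divides 5 < 15; not primitive.

No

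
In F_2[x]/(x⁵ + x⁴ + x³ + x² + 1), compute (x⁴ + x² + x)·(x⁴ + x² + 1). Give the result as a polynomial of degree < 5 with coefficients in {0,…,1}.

x^3 + x^2 + x + 1

Multiply in F_2[x]: (x⁴ + x² + x)·(x⁴ + x² + 1) = x⁸ + x⁵ + x³ + x² + x.
Reduce using x⁵ ≡ x⁴ + x³ + x² + 1 (mod x⁵ + x⁴ + x³ + x² + 1).
Reduced: x³ + x² + x + 1.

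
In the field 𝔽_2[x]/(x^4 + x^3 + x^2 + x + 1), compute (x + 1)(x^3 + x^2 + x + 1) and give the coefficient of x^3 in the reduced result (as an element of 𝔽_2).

Multiply in 𝔽_2[x]: (x + 1)·(x^3 + x^2 + x + 1) = x^4 + 1.
Reduce using x^4 ≡ x^3 + x^2 + x + 1 (mod x^4 + x^3 + x^2 + x + 1).
Reduced: x^3 + x^2 + x.

1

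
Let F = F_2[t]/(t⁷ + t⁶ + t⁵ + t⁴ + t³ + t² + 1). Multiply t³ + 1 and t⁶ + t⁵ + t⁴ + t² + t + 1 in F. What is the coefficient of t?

1

Multiply in F_2[t]: (t³ + 1)·(t⁶ + t⁵ + t⁴ + t² + t + 1) = t⁹ + t⁸ + t⁷ + t⁶ + t³ + t² + t + 1.
Reduce using t⁷ ≡ t⁶ + t⁵ + t⁴ + t³ + t² + 1 (mod t⁷ + t⁶ + t⁵ + t⁴ + t³ + t² + 1).
Reduced: t⁵ + t⁴ + t³ + t + 1.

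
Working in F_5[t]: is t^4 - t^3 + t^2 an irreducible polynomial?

No

Write f(t) = t^4 - t^3 + t^2.
Check for roots in F_5: f(0) = 0 → root; f(1) = 1; f(2) = 2; f(3) = 3; f(4) = 3.
f(0) = 0, so (t) divides f(t); f is reducible.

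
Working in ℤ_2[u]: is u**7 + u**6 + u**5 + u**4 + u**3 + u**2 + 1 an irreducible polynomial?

Write g(u) = u**7 + u**6 + u**5 + u**4 + u**3 + u**2 + 1.
Check for roots in ℤ_2: g(0) = 1; g(1) = 1.
No roots, so no linear factors.
Monic irreducibles of degree 2 over GF(2): u**2 + u + 1.
None of them divide g (all give nonzero remainder).
Monic irreducibles of degree 3 over GF(2): u**3 + u + 1, u**3 + u**2 + 1.
None of them divide g (all give nonzero remainder).
No irreducible factor of degree ≤ 3 exists, so g is irreducible over GF(2).

Yes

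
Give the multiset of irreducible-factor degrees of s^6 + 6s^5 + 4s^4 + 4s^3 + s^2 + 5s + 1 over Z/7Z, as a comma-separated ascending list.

Write f(s) = s^6 + 6s^5 + 4s^4 + 4s^3 + s^2 + 5s + 1.
Linear factors from roots: (s + 3).
Complete factorization: f(s) = (s + 3)·(s^2 + 2)·(s^3 + 3s^2 + 6).
Factor degrees with multiplicity: 1 + 2 + 3 = 6.

1, 2, 3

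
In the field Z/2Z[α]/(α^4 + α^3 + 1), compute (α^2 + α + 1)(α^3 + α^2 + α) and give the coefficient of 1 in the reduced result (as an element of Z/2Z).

1

Multiply in Z/2Z[α]: (α^2 + α + 1)·(α^3 + α^2 + α) = α^5 + α^3 + α.
Reduce using α^4 ≡ α^3 + 1 (mod α^4 + α^3 + 1).
Reduced: 1.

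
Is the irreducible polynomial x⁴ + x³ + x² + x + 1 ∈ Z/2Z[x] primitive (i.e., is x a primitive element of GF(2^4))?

Write f(x) = x⁴ + x³ + x² + x + 1.
|GF(2^4)^×| = 2^4 − 1 = 15. Prime factorization: 15 = 3·5.
f is primitive ⇔ x has order 15 in GF(2)[x]/(f), i.e. x^(15/q) ≠ 1 for each prime q | 15.
x^(5) mod f = 1
x^(3) mod f = x³.
Since x^(5) = 1, the order of x divides 5 < 15; not primitive.

No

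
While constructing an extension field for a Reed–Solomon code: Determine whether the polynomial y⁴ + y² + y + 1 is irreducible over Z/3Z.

Write f(y) = y⁴ + y² + y + 1.
Check for roots in Z/3Z: f(0) = 1; f(1) = 1; f(2) = 2.
No roots, so no linear factors.
Monic irreducibles of degree 2 over GF(3): y² + 1, y² + y - 1, y² - y - 1.
None of them divide f (all give nonzero remainder).
No irreducible factor of degree ≤ 2 exists, so f is irreducible over GF(3).

Yes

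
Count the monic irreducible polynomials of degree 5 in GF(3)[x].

Gauss's count: N_{3}(5) = (1/5) Σ_{d|5} μ(5/d)·3^d.
Divisors of 5: 1, 5; μ(5/d) for each: -1, 1.
Σ = − 3^1 + 3^5 = 240.
N = 240/5 = 48.

48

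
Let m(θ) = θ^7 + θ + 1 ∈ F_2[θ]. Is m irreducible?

Check for roots in F_2: m(0) = 1; m(1) = 1.
No roots, so no linear factors.
Monic irreducibles of degree 2 over GF(2): θ^2 + θ + 1.
None of them divide m (all give nonzero remainder).
Monic irreducibles of degree 3 over GF(2): θ^3 + θ + 1, θ^3 + θ^2 + 1.
None of them divide m (all give nonzero remainder).
No irreducible factor of degree ≤ 3 exists, so m is irreducible over GF(2).

Yes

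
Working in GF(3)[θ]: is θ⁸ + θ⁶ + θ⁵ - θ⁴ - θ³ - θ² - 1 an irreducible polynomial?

Write f(θ) = θ⁸ + θ⁶ + θ⁵ - θ⁴ - θ³ - θ² - 1.
Check for roots in GF(3): f(0) = 2; f(1) = 2; f(2) = 2.
No roots, so no linear factors.
Monic irreducibles of degree 2 over GF(3): θ² + 1, θ² + θ - 1, θ² - θ - 1.
None of them divide f (all give nonzero remainder).
Degree-3 irreducible divisors: test the 8 monic irreducibles of degree 3 over GF(3).
None of them divide f (all give nonzero remainder).
Degree-4 irreducible divisors: test the 18 monic irreducibles of degree 4 over GF(3).
None of them divide f (all give nonzero remainder).
No irreducible factor of degree ≤ 4 exists, so f is irreducible over GF(3).

Yes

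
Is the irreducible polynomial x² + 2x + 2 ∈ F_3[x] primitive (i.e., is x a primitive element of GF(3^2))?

Yes

Write f(x) = x² + 2x + 2.
|GF(3^2)^×| = 3^2 − 1 = 8. Prime factorization: 8 = 2^3.
f is primitive ⇔ x has order 8 in GF(3)[x]/(f), i.e. x^(8/q) ≠ 1 for each prime q | 8.
x^(4) mod f = 2.
None equal 1, so x has full order 8; f is primitive.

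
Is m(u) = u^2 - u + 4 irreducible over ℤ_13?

Yes

Check each element of ℤ_13 for a root: m(0)=4, m(1)=4, m(2)=6, m(3)=10, m(4)=3, m(5)=11, m(6)=8, m(7)=7, m(8)=8, m(9)=11, m(10)=3, m(11)=10, m(12)=6.
No roots. A degree-2 polynomial over a field with no linear factor is irreducible.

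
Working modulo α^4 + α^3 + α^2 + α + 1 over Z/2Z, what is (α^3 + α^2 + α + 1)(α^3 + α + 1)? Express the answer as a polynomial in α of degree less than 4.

α^3 + α

Multiply in Z/2Z[α]: (α^3 + α^2 + α + 1)·(α^3 + α + 1) = α^6 + α^5 + α^3 + 1.
Reduce using α^4 ≡ α^3 + α^2 + α + 1 (mod α^4 + α^3 + α^2 + α + 1).
Reduced: α^3 + α.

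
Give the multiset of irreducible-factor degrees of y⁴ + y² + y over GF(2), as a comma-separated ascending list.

Write g(y) = y⁴ + y² + y.
Roots in GF(2): g(0) = 0 → root; g(1) = 1.
Linear factors from roots: (y).
Complete factorization: g(y) = (y)·(y³ + y + 1).
Factor degrees with multiplicity: 1 + 3 = 4.

1, 3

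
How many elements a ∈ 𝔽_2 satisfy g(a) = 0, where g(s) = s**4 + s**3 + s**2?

Evaluate at each of the 2 elements of 𝔽_2:
g(0) = 0 → root; g(1) = 1.
Roots: {0}.

1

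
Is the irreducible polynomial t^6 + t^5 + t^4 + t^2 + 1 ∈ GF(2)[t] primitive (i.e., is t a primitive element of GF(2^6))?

No

Write f(t) = t^6 + t^5 + t^4 + t^2 + 1.
|GF(2^6)^×| = 2^6 − 1 = 63. Prime factorization: 63 = 3^2·7.
f is primitive ⇔ t has order 63 in GF(2)[t]/(f), i.e. t^(63/q) ≠ 1 for each prime q | 63.
t^(21) mod f = 1
t^(9) mod f = t^3 + 1.
Since t^(21) = 1, the order of t divides 21 < 63; not primitive.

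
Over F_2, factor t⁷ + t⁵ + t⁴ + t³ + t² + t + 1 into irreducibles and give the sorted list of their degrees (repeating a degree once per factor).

7

Write h(t) = t⁷ + t⁵ + t⁴ + t³ + t² + t + 1.
Roots in F_2: h(0) = 1; h(1) = 1.
Complete factorization: h(t) = (t⁷ + t⁵ + t⁴ + t³ + t² + t + 1).
Factor degrees with multiplicity: 7 = 7.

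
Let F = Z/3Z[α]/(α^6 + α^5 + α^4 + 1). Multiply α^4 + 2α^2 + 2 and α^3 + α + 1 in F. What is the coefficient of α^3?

1

Multiply in Z/3Z[α]: (α^4 + 2α^2 + 2)·(α^3 + α + 1) = α^7 + α^4 + α^3 + 2α^2 + 2α + 2.
Reduce using α^6 ≡ 2α^5 + 2α^4 + 2 (mod α^6 + α^5 + α^4 + 1).
Reduced: 2α^4 + α^3 + 2α^2 + α.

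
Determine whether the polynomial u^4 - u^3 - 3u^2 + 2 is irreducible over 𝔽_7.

Write g(u) = u^4 - u^3 - 3u^2 + 2.
Check for roots in 𝔽_7: g(0) = 2; g(1) = 6; g(2) = 5; g(3) = 1; g(4) = 6; g(5) = 0 → root; g(6) = 1.
g(5) = 0, so (u − 5) divides g(u); g is reducible.

No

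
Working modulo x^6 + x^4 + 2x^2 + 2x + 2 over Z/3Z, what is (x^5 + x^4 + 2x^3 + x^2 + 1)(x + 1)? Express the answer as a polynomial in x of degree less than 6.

Multiply in Z/3Z[x]: (x^5 + x^4 + 2x^3 + x^2 + 1)·(x + 1) = x^6 + 2x^5 + x^2 + x + 1.
Reduce using x^6 ≡ 2x^4 + x^2 + x + 1 (mod x^6 + x^4 + 2x^2 + 2x + 2).
Reduced: 2x^5 + 2x^4 + 2x^2 + 2x + 2.

2x^5 + 2x^4 + 2x^2 + 2x + 2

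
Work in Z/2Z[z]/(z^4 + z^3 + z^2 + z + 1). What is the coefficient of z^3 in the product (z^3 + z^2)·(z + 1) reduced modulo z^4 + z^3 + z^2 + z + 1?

Multiply in Z/2Z[z]: (z^3 + z^2)·(z + 1) = z^4 + z^2.
Reduce using z^4 ≡ z^3 + z^2 + z + 1 (mod z^4 + z^3 + z^2 + z + 1).
Reduced: z^3 + z + 1.

1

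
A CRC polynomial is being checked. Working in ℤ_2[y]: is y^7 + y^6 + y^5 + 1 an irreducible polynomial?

Write f(y) = y^7 + y^6 + y^5 + 1.
Check for roots in ℤ_2: f(0) = 1; f(1) = 0 → root.
f(1) = 0, so (y − 1) divides f(y); f is reducible.

No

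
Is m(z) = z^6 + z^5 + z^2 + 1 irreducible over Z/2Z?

Check for roots in Z/2Z: m(0) = 1; m(1) = 0 → root.
m(1) = 0, so (z − 1) divides m(z); m is reducible.

No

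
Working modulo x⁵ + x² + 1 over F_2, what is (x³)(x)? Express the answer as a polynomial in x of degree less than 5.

Multiply in F_2[x]: (x³)·(x) = x⁴.
Reduced: x⁴.

x^4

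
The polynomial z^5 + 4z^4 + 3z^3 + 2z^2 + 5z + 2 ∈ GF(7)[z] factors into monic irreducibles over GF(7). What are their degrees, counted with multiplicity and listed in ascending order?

1, 4

Write h(z) = z^5 + 4z^4 + 3z^3 + 2z^2 + 5z + 2.
Linear factors from roots: (z + 5).
Complete factorization: h(z) = (z + 5)·(z^4 + 6z^3 + z^2 + 4z + 6).
Factor degrees with multiplicity: 1 + 4 = 5.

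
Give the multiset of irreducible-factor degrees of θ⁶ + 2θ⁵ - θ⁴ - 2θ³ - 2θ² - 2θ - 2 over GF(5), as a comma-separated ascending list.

2, 2, 2

Write f(θ) = θ⁶ + 2θ⁵ - θ⁴ - 2θ³ - 2θ² - 2θ - 2.
Roots in GF(5): f(0) = 3; f(1) = 4; f(2) = 2; f(3) = 4; f(4) = 3.
Complete factorization: f(θ) = (θ² + 2)·(θ² - 2θ - 1)·(θ² - θ + 1).
Factor degrees with multiplicity: 2 + 2 + 2 = 6.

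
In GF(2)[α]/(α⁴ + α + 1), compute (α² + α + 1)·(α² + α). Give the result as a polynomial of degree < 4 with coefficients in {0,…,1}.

Multiply in GF(2)[α]: (α² + α + 1)·(α² + α) = α⁴ + α.
Reduce using α⁴ ≡ α + 1 (mod α⁴ + α + 1).
Reduced: 1.

1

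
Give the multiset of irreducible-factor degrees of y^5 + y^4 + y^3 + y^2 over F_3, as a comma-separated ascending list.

Write h(y) = y^5 + y^4 + y^3 + y^2.
Roots in F_3: h(0) = 0 → root; h(1) = 1; h(2) = 0 → root.
Linear factors from roots: (y), (y + 1).
Complete factorization: h(y) = (y + 1)·(y)^2·(y^2 + 1).
Factor degrees with multiplicity: 1 + 1 + 1 + 2 = 5.

1, 1, 1, 2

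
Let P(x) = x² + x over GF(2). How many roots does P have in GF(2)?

Evaluate at each of the 2 elements of GF(2):
P(0) = 0 → root; P(1) = 0 → root.
Roots: {0, 1}.

2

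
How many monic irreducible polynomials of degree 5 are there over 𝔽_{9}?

x^(9^5) − x is the product of all monic irreducibles of degree dividing 5; Möbius inversion gives N = (1/5) Σ μ(5/d)·9^d.
Divisors of 5: 1, 5; μ(5/d) for each: -1, 1.
Σ = − 9^1 + 9^5 = 59040.
N = 59040/5 = 11808.

11808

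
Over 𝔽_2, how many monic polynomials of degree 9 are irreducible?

By the necklace-counting formula, N_2(9) = (1/9) Σ_{d|9} μ(9/d)·2^d.
Divisors of 9: 1, 3, 9; μ(9/d) for each: 0, -1, 1.
Σ = − 2^3 + 2^9 = 504.
N = 504/9 = 56.

56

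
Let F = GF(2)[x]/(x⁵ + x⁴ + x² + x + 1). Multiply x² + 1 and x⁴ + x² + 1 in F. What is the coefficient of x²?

0

Multiply in GF(2)[x]: (x² + 1)·(x⁴ + x² + 1) = x⁶ + 1.
Reduce using x⁵ ≡ x⁴ + x² + x + 1 (mod x⁵ + x⁴ + x² + x + 1).
Reduced: x⁴ + x³.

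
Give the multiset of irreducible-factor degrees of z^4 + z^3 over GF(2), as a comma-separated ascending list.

1, 1, 1, 1

Write f(z) = z^4 + z^3.
Roots in GF(2): f(0) = 0 → root; f(1) = 0 → root.
Linear factors from roots: (z), (z + 1).
Complete factorization: f(z) = (z + 1)·(z)^3.
Factor degrees with multiplicity: 1 + 1 + 1 + 1 = 4.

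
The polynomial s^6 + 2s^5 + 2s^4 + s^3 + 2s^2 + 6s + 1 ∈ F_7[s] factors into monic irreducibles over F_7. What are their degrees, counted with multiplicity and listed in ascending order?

1, 1, 2, 2

Write g(s) = s^6 + 2s^5 + 2s^4 + s^3 + 2s^2 + 6s + 1.
Linear factors from roots: (s + 5), (s + 2).
Complete factorization: g(s) = (s + 2)·(s + 5)·(s^2 + 1)·(s^2 + 2s + 5).
Factor degrees with multiplicity: 1 + 1 + 2 + 2 = 6.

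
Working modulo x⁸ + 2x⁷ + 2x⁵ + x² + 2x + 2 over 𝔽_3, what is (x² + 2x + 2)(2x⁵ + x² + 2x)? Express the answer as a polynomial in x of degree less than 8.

2x^7 + x^6 + x^5 + x^4 + x^3 + x

Multiply in 𝔽_3[x]: (x² + 2x + 2)·(2x⁵ + x² + 2x) = 2x⁷ + x⁶ + x⁵ + x⁴ + x³ + x.
Reduced: 2x⁷ + x⁶ + x⁵ + x⁴ + x³ + x.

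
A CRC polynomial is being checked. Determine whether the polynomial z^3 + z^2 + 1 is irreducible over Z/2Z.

Yes

Write g(z) = z^3 + z^2 + 1.
Check for roots in Z/2Z: g(0) = 1; g(1) = 1.
No roots. A degree-3 polynomial over a field with no linear factor is irreducible.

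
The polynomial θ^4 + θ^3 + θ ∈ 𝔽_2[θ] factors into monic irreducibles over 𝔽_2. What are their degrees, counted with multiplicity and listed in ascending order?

Write h(θ) = θ^4 + θ^3 + θ.
Roots in 𝔽_2: h(0) = 0 → root; h(1) = 1.
Linear factors from roots: (θ).
Complete factorization: h(θ) = (θ)·(θ^3 + θ^2 + 1).
Factor degrees with multiplicity: 1 + 3 = 4.

1, 3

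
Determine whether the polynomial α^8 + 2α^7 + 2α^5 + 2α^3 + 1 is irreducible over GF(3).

Yes

Write f(α) = α^8 + 2α^7 + 2α^5 + 2α^3 + 1.
Check for roots in GF(3): f(0) = 1; f(1) = 2; f(2) = 2.
No roots, so no linear factors.
Monic irreducibles of degree 2 over GF(3): α^2 + 1, α^2 + α + 2, α^2 + 2α + 2.
None of them divide f (all give nonzero remainder).
Degree-3 irreducible divisors: test the 8 monic irreducibles of degree 3 over GF(3).
None of them divide f (all give nonzero remainder).
Degree-4 irreducible divisors: test the 18 monic irreducibles of degree 4 over GF(3).
None of them divide f (all give nonzero remainder).
No irreducible factor of degree ≤ 4 exists, so f is irreducible over GF(3).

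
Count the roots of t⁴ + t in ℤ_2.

2

Write P(t) = t⁴ + t.
Evaluate at each of the 2 elements of ℤ_2:
P(0) = 0 → root; P(1) = 0 → root.
Roots: {0, 1}.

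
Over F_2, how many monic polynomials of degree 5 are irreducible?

The number of monic irreducibles of degree 5 over GF(2) is (1/5)·Σ_{d∣5} μ(5/d) 2^d.
Divisors of 5: 1, 5; μ(5/d) for each: -1, 1.
Σ = − 2^1 + 2^5 = 30.
N = 30/5 = 6.

6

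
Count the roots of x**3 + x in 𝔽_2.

2

Write f(x) = x**3 + x.
Evaluate at each of the 2 elements of 𝔽_2:
f(0) = 0 → root; f(1) = 0 → root.
Roots: {0, 1}.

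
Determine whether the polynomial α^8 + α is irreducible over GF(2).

No

Write f(α) = α^8 + α.
Check for roots in GF(2): f(0) = 0 → root; f(1) = 0 → root.
f(0) = 0, so (α) divides f(α); f is reducible.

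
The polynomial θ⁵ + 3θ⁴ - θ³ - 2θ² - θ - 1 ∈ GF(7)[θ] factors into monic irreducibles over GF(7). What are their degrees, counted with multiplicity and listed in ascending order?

Write h(θ) = θ⁵ + 3θ⁴ - θ³ - 2θ² - θ - 1.
Complete factorization: h(θ) = (θ² - 3θ - 2)·(θ³ - θ² - 2θ - 3).
Factor degrees with multiplicity: 2 + 3 = 5.

2, 3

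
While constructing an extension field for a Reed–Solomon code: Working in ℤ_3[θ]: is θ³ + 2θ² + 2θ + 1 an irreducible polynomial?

Write f(θ) = θ³ + 2θ² + 2θ + 1.
Check for roots in ℤ_3: f(0) = 1; f(1) = 0 → root; f(2) = 0 → root.
f(1) = 0, so (θ − 1) divides f(θ); f is reducible.

No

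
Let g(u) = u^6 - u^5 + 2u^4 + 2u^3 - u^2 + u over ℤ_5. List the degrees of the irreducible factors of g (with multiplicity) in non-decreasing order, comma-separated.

Roots in ℤ_5: g(0) = 0 → root; g(1) = 4; g(2) = 3; g(3) = 1; g(4) = 0 → root.
Linear factors from roots: (u), (u + 1).
Complete factorization: g(u) = (u)·(u + 1)^3·(u^2 + u + 1).
Factor degrees with multiplicity: 1 + 1 + 1 + 1 + 2 = 6.

1, 1, 1, 1, 2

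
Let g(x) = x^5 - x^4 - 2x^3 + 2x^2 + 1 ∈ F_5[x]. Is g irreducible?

Yes

Check for roots in F_5: g(0) = 1; g(1) = 1; g(2) = 4; g(3) = 2; g(4) = 3.
No roots, so no linear factors.
Degree-2 irreducible divisors: test the 10 monic irreducibles of degree 2 over GF(5).
None of them divide g (all give nonzero remainder).
No irreducible factor of degree ≤ 2 exists, so g is irreducible over GF(5).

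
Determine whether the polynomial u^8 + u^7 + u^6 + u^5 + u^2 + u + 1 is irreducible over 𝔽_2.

Write g(u) = u^8 + u^7 + u^6 + u^5 + u^2 + u + 1.
Check for roots in 𝔽_2: g(0) = 1; g(1) = 1.
No roots, so no linear factors.
Monic irreducibles of degree 2 over GF(2): u^2 + u + 1.
None of them divide g (all give nonzero remainder).
Monic irreducibles of degree 3 over GF(2): u^3 + u + 1, u^3 + u^2 + 1.
None of them divide g (all give nonzero remainder).
Monic irreducibles of degree 4 over GF(2): u^4 + u + 1, u^4 + u^3 + 1, u^4 + u^3 + u^2 + u + 1.
None of them divide g (all give nonzero remainder).
No irreducible factor of degree ≤ 4 exists, so g is irreducible over GF(2).

Yes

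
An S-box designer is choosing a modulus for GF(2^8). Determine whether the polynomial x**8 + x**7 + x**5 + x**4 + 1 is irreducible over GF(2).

Yes

Write h(x) = x**8 + x**7 + x**5 + x**4 + 1.
Check for roots in GF(2): h(0) = 1; h(1) = 1.
No roots, so no linear factors.
Monic irreducibles of degree 2 over GF(2): x**2 + x + 1.
None of them divide h (all give nonzero remainder).
Monic irreducibles of degree 3 over GF(2): x**3 + x + 1, x**3 + x**2 + 1.
None of them divide h (all give nonzero remainder).
Monic irreducibles of degree 4 over GF(2): x**4 + x + 1, x**4 + x**3 + 1, x**4 + x**3 + x**2 + x + 1.
None of them divide h (all give nonzero remainder).
No irreducible factor of degree ≤ 4 exists, so h is irreducible over GF(2).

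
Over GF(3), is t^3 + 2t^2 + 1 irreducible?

Write h(t) = t^3 + 2t^2 + 1.
Check for roots in GF(3): h(0) = 1; h(1) = 1; h(2) = 2.
No roots. A degree-3 polynomial over a field with no linear factor is irreducible.

Yes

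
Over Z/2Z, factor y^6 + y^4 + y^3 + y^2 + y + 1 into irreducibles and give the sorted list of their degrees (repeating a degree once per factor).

Write h(y) = y^6 + y^4 + y^3 + y^2 + y + 1.
Roots in Z/2Z: h(0) = 1; h(1) = 0 → root.
Linear factors from roots: (y + 1).
Complete factorization: h(y) = (y + 1)^2·(y^4 + y + 1).
Factor degrees with multiplicity: 1 + 1 + 4 = 6.

1, 1, 4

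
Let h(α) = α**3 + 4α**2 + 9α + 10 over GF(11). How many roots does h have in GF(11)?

Evaluate at each of the 11 elements of GF(11):
h(0) = 10; h(1) = 2; h(2) = 8; h(3) = 1; h(4) = 9; h(5) = 5; h(6) = 6; h(7) = 7; h(8) = 3; h(9) = 0 → root; h(10) = 4.
Roots: {9}.

1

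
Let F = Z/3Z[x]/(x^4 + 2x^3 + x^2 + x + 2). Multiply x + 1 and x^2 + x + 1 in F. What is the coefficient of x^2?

Multiply in Z/3Z[x]: (x + 1)·(x^2 + x + 1) = x^3 + 2x^2 + 2x + 1.
Reduced: x^3 + 2x^2 + 2x + 1.

2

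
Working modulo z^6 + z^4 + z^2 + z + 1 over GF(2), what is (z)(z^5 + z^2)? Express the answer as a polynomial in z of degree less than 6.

z^4 + z^3 + z^2 + z + 1

Multiply in GF(2)[z]: (z)·(z^5 + z^2) = z^6 + z^3.
Reduce using z^6 ≡ z^4 + z^2 + z + 1 (mod z^6 + z^4 + z^2 + z + 1).
Reduced: z^4 + z^3 + z^2 + z + 1.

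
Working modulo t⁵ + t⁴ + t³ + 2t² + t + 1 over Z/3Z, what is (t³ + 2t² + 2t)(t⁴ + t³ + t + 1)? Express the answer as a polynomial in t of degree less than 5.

Multiply in Z/3Z[t]: (t³ + 2t² + 2t)·(t⁴ + t³ + t + 1) = t⁷ + t⁵ + t² + 2t.
Reduce using t⁵ ≡ 2t⁴ + 2t³ + t² + 2t + 2 (mod t⁵ + t⁴ + t³ + 2t² + t + 1).
Reduced: t⁴ + 2t² + 2t + 2.

t^4 + 2t^2 + 2t + 2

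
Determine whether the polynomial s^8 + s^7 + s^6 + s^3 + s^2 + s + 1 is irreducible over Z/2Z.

Write h(s) = s^8 + s^7 + s^6 + s^3 + s^2 + s + 1.
Check for roots in Z/2Z: h(0) = 1; h(1) = 1.
No roots, so no linear factors.
Monic irreducibles of degree 2 over GF(2): s^2 + s + 1.
None of them divide h (all give nonzero remainder).
Monic irreducibles of degree 3 over GF(2): s^3 + s + 1, s^3 + s^2 + 1.
None of them divide h (all give nonzero remainder).
Monic irreducibles of degree 4 over GF(2): s^4 + s + 1, s^4 + s^3 + 1, s^4 + s^3 + s^2 + s + 1.
None of them divide h (all give nonzero remainder).
No irreducible factor of degree ≤ 4 exists, so h is irreducible over GF(2).

Yes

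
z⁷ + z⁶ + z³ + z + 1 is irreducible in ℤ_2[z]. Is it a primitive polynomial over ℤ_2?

Yes

Write f(z) = z⁷ + z⁶ + z³ + z + 1.
|GF(2^7)^×| = 2^7 − 1 = 127. Prime factorization: 127 = 127.
f is primitive ⇔ z has order 127 in GF(2)[z]/(f), i.e. z^(127/q) ≠ 1 for each prime q | 127.
z^(1) mod f = z.
None equal 1, so z has full order 127; f is primitive.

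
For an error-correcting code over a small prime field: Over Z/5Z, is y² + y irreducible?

No

Write m(y) = y² + y.
Check for roots in Z/5Z: m(0) = 0 → root; m(1) = 2; m(2) = 1; m(3) = 2; m(4) = 0 → root.
m(0) = 0, so (y) divides m(y); m is reducible.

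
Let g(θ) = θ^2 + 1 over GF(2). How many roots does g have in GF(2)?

Evaluate at each of the 2 elements of GF(2):
g(0) = 1; g(1) = 0 → root.
Roots: {1}.

1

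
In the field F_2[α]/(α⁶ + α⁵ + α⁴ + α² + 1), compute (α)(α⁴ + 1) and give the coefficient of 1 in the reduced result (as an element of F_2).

Multiply in F_2[α]: (α)·(α⁴ + 1) = α⁵ + α.
Reduced: α⁵ + α.

0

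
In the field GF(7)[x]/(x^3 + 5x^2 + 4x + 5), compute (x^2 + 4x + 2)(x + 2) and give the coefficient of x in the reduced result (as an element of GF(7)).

Multiply in GF(7)[x]: (x^2 + 4x + 2)·(x + 2) = x^3 + 6x^2 + 3x + 4.
Reduce using x^3 ≡ 2x^2 + 3x + 2 (mod x^3 + 5x^2 + 4x + 5).
Reduced: x^2 + 6x + 6.

6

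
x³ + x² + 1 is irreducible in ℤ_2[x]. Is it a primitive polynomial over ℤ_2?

Write f(x) = x³ + x² + 1.
|GF(2^3)^×| = 2^3 − 1 = 7. Prime factorization: 7 = 7.
f is primitive ⇔ x has order 7 in GF(2)[x]/(f), i.e. x^(7/q) ≠ 1 for each prime q | 7.
x^(1) mod f = x.
None equal 1, so x has full order 7; f is primitive.

Yes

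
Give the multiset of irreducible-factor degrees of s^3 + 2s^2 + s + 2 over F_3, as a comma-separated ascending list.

1, 2

Write g(s) = s^3 + 2s^2 + s + 2.
Roots in F_3: g(0) = 2; g(1) = 0 → root; g(2) = 2.
Linear factors from roots: (s + 2).
Complete factorization: g(s) = (s + 2)·(s^2 + 1).
Factor degrees with multiplicity: 1 + 2 = 3.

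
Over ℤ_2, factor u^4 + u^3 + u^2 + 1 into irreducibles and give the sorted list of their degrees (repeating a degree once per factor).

Write h(u) = u^4 + u^3 + u^2 + 1.
Roots in ℤ_2: h(0) = 1; h(1) = 0 → root.
Linear factors from roots: (u + 1).
Complete factorization: h(u) = (u + 1)·(u^3 + u + 1).
Factor degrees with multiplicity: 1 + 3 = 4.

1, 3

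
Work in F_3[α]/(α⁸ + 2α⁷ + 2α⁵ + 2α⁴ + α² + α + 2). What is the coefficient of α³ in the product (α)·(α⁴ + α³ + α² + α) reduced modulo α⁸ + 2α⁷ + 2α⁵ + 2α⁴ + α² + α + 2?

1

Multiply in F_3[α]: (α)·(α⁴ + α³ + α² + α) = α⁵ + α⁴ + α³ + α².
Reduced: α⁵ + α⁴ + α³ + α².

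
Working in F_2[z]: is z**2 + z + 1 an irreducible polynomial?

Write m(z) = z**2 + z + 1.
Check for roots in F_2: m(0) = 1; m(1) = 1.
No roots. A degree-2 polynomial over a field with no linear factor is irreducible.

Yes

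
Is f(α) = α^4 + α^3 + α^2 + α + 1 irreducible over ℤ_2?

Check for roots in ℤ_2: f(0) = 1; f(1) = 1.
No roots, so no linear factors.
Monic irreducibles of degree 2 over GF(2): α^2 + α + 1.
None of them divide f (all give nonzero remainder).
No irreducible factor of degree ≤ 2 exists, so f is irreducible over GF(2).

Yes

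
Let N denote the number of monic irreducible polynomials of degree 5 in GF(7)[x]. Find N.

Gauss's count: N_{7}(5) = (1/5) Σ_{d|5} μ(5/d)·7^d.
Divisors of 5: 1, 5; μ(5/d) for each: -1, 1.
Σ = − 7^1 + 7^5 = 16800.
N = 16800/5 = 3360.

3360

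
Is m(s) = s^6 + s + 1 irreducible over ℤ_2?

Yes

Check for roots in ℤ_2: m(0) = 1; m(1) = 1.
No roots, so no linear factors.
Monic irreducibles of degree 2 over GF(2): s^2 + s + 1.
None of them divide m (all give nonzero remainder).
Monic irreducibles of degree 3 over GF(2): s^3 + s + 1, s^3 + s^2 + 1.
None of them divide m (all give nonzero remainder).
No irreducible factor of degree ≤ 3 exists, so m is irreducible over GF(2).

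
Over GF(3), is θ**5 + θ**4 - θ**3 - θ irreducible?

No

Write m(θ) = θ**5 + θ**4 - θ**3 - θ.
Check for roots in GF(3): m(0) = 0 → root; m(1) = 0 → root; m(2) = 2.
m(0) = 0, so (θ) divides m(θ); m is reducible.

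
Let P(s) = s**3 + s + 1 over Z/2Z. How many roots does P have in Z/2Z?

0

Evaluate at each of the 2 elements of Z/2Z:
P(0) = 1; P(1) = 1.
No element is a root.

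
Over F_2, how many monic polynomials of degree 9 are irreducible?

Gauss's count: N_{2}(9) = (1/9) Σ_{d|9} μ(9/d)·2^d.
Divisors of 9: 1, 3, 9; μ(9/d) for each: 0, -1, 1.
Σ = − 2^3 + 2^9 = 504.
N = 504/9 = 56.

56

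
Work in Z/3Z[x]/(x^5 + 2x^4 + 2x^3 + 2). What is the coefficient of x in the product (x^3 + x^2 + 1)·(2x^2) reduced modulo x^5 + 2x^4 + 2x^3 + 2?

Multiply in Z/3Z[x]: (x^3 + x^2 + 1)·(2x^2) = 2x^5 + 2x^4 + 2x^2.
Reduce using x^5 ≡ x^4 + x^3 + 1 (mod x^5 + 2x^4 + 2x^3 + 2).
Reduced: x^4 + 2x^3 + 2x^2 + 2.

0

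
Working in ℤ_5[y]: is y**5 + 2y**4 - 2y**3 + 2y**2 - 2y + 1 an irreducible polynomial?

Write f(y) = y**5 + 2y**4 - 2y**3 + 2y**2 - 2y + 1.
Check for roots in ℤ_5: f(0) = 1; f(1) = 2; f(2) = 3; f(3) = 4; f(4) = 3.
No roots, so no linear factors.
Degree-2 irreducible divisors: test the 10 monic irreducibles of degree 2 over GF(5).
None of them divide f (all give nonzero remainder).
No irreducible factor of degree ≤ 2 exists, so f is irreducible over GF(5).

Yes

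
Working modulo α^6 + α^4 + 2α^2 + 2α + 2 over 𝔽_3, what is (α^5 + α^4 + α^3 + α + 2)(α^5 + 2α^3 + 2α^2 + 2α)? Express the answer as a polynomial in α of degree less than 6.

2α^5 + 2α^4 + 2α^2 + α

Multiply in 𝔽_3[α]: (α^5 + α^4 + α^3 + α + 2)·(α^5 + 2α^3 + 2α^2 + 2α) = α^10 + α^9 + α^7 + α^6 + α^4 + α.
Reduce using α^6 ≡ 2α^4 + α^2 + α + 1 (mod α^6 + α^4 + 2α^2 + 2α + 2).
Reduced: 2α^5 + 2α^4 + 2α^2 + α.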